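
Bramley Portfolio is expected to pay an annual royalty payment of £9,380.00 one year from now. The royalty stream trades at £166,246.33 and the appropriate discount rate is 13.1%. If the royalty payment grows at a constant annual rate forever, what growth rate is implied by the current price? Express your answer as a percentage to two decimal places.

P = D₁/(r−g) ⇒ g = r − D₁/P = 0.131 − £9,380.00/£166,246.33 = 0.074578

7.46%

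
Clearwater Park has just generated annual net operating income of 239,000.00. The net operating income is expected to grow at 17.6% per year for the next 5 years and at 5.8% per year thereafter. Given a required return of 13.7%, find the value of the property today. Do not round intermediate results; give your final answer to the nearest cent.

D_1 = 281064.00000
D_2 = 330531.26400
D_3 = 388704.76646
D_4 = 457116.80536
D_5 = 537569.36311
Terminal value at year 5: TV = D_5×(1+g_2)/(r−g_2) = 568748.38617/0.079 = 7199346.66032
P_0 = D_1/(1+r)^1 + D_2/(1+r)^2 + D_3/(1+r)^3 + D_4/(1+r)^4 + D_5/(1+r)^5 + TV/(1+r)^5
    = 247197.88918 + 255676.97245 + 264446.89499 + 273517.63281 + 282899.50412 + 3788704.75142 = 5112443.64498

5112443.64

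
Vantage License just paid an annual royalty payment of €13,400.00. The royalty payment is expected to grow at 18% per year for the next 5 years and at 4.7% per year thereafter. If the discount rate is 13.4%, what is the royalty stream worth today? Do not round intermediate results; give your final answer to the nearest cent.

D_1 = 15812.00000
D_2 = 18658.16000
D_3 = 22016.62880
D_4 = 25979.62198
D_5 = 30655.95394
Terminal value at year 5: TV = D_5×(1+g_2)/(r−g_2) = 32096.78378/0.087 = 368928.54915
P_0 = D_1/(1+r)^1 + D_2/(1+r)^2 + D_3/(1+r)^3 + D_4/(1+r)^4 + D_5/(1+r)^5 + TV/(1+r)^5
    = 13943.56261 + 14509.17450 + 15097.73008 + 15710.16004 + 16347.43285 + 196732.89879 = 272340.95887

€272340.96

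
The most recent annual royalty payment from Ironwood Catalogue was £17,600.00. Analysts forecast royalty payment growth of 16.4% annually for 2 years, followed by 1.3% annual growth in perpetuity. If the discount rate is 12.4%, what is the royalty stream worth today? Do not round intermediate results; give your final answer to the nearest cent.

£209356.55

D_1 = 20486.40000
D_2 = 23846.16960
Terminal value at year 2: TV = D_2×(1+g_2)/(r−g_2) = 24156.16980/0.111 = 217623.15139
P_0 = D_1/(1+r)^1 + D_2/(1+r)^2 + TV/(1+r)^2
    = 18226.33452 + 18874.95852 + 172255.25211 = 209356.54516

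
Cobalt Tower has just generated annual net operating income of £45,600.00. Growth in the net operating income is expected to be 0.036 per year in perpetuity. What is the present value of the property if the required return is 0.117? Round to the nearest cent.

D₁ = D₀ × (1 + g) = £45,600.00 × 1.036 = £47,241.6000
Growing perpetuity: P = D₁ / (r − g) = £47,241.6000 / (0.117 − 0.036) = £583,229.63

£583229.63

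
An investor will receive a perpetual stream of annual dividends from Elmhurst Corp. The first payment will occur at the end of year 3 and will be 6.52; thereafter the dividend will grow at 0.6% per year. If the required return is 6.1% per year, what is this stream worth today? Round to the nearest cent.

Value at end of year 2: C₁ / (r − g) = 6.52 / (0.061 − 0.006) = 118.5455
Discount to today: PV = 118.5455 / (1 + 0.061)^2 = 118.5455 / 1.125721 = 105.31

105.31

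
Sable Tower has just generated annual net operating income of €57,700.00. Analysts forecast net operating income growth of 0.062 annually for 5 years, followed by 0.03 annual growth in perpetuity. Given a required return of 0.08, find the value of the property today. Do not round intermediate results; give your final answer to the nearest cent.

D_1 = 61277.40000
D_2 = 65076.59880
D_3 = 69111.34793
D_4 = 73396.25150
D_5 = 77946.81909
Terminal value at year 5: TV = D_5×(1+g_2)/(r−g_2) = 80285.22366/0.05 = 1605704.47325
P_0 = D_1/(1+r)^1 + D_2/(1+r)^2 + D_3/(1+r)^3 + D_4/(1+r)^4 + D_5/(1+r)^5 + TV/(1+r)^5
    = 56738.33333 + 55792.69444 + 54862.81620 + 53948.43593 + 53049.29533 + 1092815.48390 = 1367207.05915

€1367207.06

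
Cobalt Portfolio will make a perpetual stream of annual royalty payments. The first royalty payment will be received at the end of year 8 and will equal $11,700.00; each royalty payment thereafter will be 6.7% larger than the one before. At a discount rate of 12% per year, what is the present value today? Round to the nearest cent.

Value at end of year 7: C₁ / (r − g) = $11,700.00 / (0.12 − 0.067) = $220,754.7170
Discount to today: PV = $220,754.7170 / (1 + 0.12)^7 = $220,754.7170 / 2.210681 = $99,858.22

$99858.22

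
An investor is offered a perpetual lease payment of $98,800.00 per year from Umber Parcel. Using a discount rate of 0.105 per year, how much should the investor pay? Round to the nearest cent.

$940952.38

Level perpetuity: PV = C / r = $98,800.00 / 0.105 = $940,952.38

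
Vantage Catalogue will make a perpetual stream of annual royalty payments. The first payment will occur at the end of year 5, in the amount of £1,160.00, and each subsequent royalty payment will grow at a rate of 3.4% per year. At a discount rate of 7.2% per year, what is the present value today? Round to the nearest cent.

Value at end of year 4: C₁ / (r − g) = £1,160.00 / (0.072 − 0.034) = £30,526.3158
Discount to today: PV = £30,526.3158 / (1 + 0.072)^4 = £30,526.3158 / 1.320624 = £23,115.07

£23115.07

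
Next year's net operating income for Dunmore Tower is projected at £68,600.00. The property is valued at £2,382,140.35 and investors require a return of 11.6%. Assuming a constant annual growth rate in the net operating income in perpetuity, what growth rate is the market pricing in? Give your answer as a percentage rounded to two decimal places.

8.72%

P = D₁/(r−g) ⇒ g = r − D₁/P = 0.116 − £68,600.00/£2,382,140.35 = 0.087202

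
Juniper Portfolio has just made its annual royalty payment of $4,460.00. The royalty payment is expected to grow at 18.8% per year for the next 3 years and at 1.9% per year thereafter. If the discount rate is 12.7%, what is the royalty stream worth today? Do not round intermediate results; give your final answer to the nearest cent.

$64171.84

D_1 = 5298.48000
D_2 = 6294.59424
D_3 = 7477.97796
Terminal value at year 3: TV = D_3×(1+g_2)/(r−g_2) = 7620.05954/0.108 = 70556.10684
P_0 = D_1/(1+r)^1 + D_2/(1+r)^2 + D_3/(1+r)^3 + TV/(1+r)^3
    = 4701.40195 + 4955.87003 + 5224.11144 + 49290.45885 = 64171.84226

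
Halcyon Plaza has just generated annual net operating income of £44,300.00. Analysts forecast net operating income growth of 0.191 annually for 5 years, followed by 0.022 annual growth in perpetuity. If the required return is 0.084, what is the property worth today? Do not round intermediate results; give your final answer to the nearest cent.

D_1 = 52761.30000
D_2 = 62838.70830
D_3 = 74840.90159
D_4 = 89135.51379
D_5 = 106160.39692
Terminal value at year 5: TV = D_5×(1+g_2)/(r−g_2) = 108495.92565/0.062 = 1749934.28474
P_0 = D_1/(1+r)^1 + D_2/(1+r)^2 + D_3/(1+r)^3 + D_4/(1+r)^4 + D_5/(1+r)^5 + TV/(1+r)^5
    = 48672.78598 + 53477.20304 + 58755.85685 + 64555.55859 + 70927.74011 + 1169163.71597 = 1465552.86054

£1465552.86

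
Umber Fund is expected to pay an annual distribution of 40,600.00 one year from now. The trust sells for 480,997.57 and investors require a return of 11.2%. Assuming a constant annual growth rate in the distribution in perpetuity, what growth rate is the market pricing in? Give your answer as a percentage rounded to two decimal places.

2.76%

P = D₁/(r−g) ⇒ g = r − D₁/P = 0.112 − 40,600.00/480,997.57 = 0.027592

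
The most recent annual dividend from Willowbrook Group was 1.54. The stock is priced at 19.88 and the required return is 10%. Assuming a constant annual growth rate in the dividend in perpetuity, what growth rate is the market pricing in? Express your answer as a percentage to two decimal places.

P = D₀(1+g)/(r−g) ⇒ P(r−g) = D₀(1+g) ⇒ g(P+D₀) = P·r − D₀
g = (P·r − D₀)/(P + D₀) = (19.88×0.1 − 1.54) / (19.88 + 1.54) = 0.020915

2.09%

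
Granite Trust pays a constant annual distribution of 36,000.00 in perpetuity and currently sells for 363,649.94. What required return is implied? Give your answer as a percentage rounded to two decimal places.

P = C/r ⇒ r = C/P = 36,000.00/363,649.94 = 0.098996

9.90%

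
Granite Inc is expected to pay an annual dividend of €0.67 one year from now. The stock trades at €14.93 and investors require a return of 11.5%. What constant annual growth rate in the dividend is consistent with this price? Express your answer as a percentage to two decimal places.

P = D₁/(r−g) ⇒ g = r − D₁/P = 0.115 − €0.67/€14.93 = 0.070124

7.01%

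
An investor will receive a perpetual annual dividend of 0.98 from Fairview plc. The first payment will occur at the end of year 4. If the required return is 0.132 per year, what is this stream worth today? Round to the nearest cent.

5.12

Value at end of year 3: C / r = 0.98 / 0.132 = 7.4242
Discount to today: PV = 7.4242 / (1 + 0.132)^3 = 7.4242 / 1.450572 = 5.12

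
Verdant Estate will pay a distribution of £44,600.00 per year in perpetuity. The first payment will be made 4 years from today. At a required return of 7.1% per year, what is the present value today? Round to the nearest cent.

£511338.03

Value at end of year 3: C / r = £44,600.00 / 0.071 = £628,169.0141
Discount to today: PV = £628,169.0141 / (1 + 0.071)^3 = £628,169.0141 / 1.228481 = £511,338.03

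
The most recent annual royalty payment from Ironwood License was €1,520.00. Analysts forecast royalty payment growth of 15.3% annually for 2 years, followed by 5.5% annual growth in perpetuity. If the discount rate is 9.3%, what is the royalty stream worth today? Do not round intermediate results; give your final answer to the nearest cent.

€50255.19

D_1 = 1752.56000
D_2 = 2020.70168
Terminal value at year 2: TV = D_2×(1+g_2)/(r−g_2) = 2131.84027/0.038 = 56101.05980
P_0 = D_1/(1+r)^1 + D_2/(1+r)^2 + TV/(1+r)^2
    = 1603.44007 + 1691.46057 + 46960.28691 = 50255.18756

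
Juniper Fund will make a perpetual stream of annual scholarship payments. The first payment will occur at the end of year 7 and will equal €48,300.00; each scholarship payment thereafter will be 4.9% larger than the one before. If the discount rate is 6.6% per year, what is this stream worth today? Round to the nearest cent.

Value at end of year 6: C₁ / (r − g) = €48,300.00 / (0.066 − 0.049) = €2,841,176.4706
Discount to today: PV = €2,841,176.4706 / (1 + 0.066)^6 = €2,841,176.4706 / 1.467382 = €1,936,221.25

€1936221.25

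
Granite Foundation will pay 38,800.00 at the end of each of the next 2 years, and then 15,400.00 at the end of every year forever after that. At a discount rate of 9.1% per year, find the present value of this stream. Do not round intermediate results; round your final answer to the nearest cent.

PV of 2-year annuity: 38,800.00 × [1 − (1+0.091)^−2] / 0.091 = 68161.04769
Perpetuity value at year 2: 15,400.00 / 0.091 = 169230.76923
PV of perpetuity: 169230.76923 / (1+0.091)^2 = 142177.15752
Total PV = 68161.04769 + 142177.15752 = 210338.20521

210338.21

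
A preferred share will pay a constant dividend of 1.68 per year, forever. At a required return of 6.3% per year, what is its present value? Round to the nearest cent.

26.67

Level perpetuity: PV = C / r = 1.68 / 0.063 = 26.67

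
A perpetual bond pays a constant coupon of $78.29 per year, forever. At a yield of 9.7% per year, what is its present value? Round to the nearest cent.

$807.11

Level perpetuity: PV = C / r = $78.29 / 0.097 = $807.11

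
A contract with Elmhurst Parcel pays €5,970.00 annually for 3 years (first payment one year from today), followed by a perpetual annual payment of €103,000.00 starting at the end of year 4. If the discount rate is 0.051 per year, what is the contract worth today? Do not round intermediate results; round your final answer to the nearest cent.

PV of 3-year annuity: €5,970.00 × [1 − (1+0.051)^−3] / 0.051 = 16227.37484
Perpetuity value at year 3: €103,000.00 / 0.051 = 2019607.84314
PV of perpetuity: 2019607.84314 / (1+0.051)^3 = 1739638.05952
Total PV = 16227.37484 + 1739638.05952 = 1755865.43436

€1755865.43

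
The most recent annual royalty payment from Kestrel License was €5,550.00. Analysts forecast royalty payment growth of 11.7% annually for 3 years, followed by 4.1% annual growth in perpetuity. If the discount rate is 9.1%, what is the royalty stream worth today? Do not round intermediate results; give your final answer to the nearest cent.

€141466.91

D_1 = 6199.35000
D_2 = 6924.67395
D_3 = 7734.86080
Terminal value at year 3: TV = D_3×(1+g_2)/(r−g_2) = 8051.99010/0.05 = 161039.80190
P_0 = D_1/(1+r)^1 + D_2/(1+r)^2 + D_3/(1+r)^3 + TV/(1+r)^3
    = 5682.26398 + 5817.67998 + 5956.32314 + 124010.64772 = 141466.91482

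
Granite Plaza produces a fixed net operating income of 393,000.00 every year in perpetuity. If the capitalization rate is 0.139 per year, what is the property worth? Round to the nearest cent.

Level perpetuity: PV = C / r = 393,000.00 / 0.139 = 2,827,338.13

2827338.13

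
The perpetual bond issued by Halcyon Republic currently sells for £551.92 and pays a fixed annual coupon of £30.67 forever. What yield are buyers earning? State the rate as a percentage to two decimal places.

P = C/r ⇒ r = C/P = £30.67/£551.92 = 0.055570

5.56%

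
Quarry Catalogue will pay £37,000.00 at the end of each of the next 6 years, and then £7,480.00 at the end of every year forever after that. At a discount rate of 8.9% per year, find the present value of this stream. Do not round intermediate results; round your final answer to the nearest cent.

£216865.01

PV of 6-year annuity: £37,000.00 × [1 − (1+0.089)^−6] / 0.089 = 166475.01570
Perpetuity value at year 6: £7,480.00 / 0.089 = 84044.94382
PV of perpetuity: 84044.94382 / (1+0.089)^6 = 50389.99470
Total PV = 166475.01570 + 50389.99470 = 216865.01040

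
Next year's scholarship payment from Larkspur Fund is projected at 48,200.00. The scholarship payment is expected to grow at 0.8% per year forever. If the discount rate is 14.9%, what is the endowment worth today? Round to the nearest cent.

Growing perpetuity: P = D₁ / (r − g) = 48,200.0000 / (0.149 − 0.008) = 341,843.97

341843.97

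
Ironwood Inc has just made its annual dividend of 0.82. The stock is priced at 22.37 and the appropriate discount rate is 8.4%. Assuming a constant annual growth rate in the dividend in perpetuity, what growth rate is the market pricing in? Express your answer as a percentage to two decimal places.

P = D₀(1+g)/(r−g) ⇒ P(r−g) = D₀(1+g) ⇒ g(P+D₀) = P·r − D₀
g = (P·r − D₀)/(P + D₀) = (22.37×0.084 − 0.82) / (22.37 + 0.82) = 0.045670

4.57%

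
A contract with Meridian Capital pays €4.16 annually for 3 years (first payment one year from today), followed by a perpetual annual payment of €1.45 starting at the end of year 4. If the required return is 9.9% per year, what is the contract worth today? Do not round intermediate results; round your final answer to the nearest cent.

€21.40

PV of 3-year annuity: €4.16 × [1 − (1+0.099)^−3] / 0.099 = 10.36354
Perpetuity value at year 3: €1.45 / 0.099 = 14.64646
PV of perpetuity: 14.64646 / (1+0.099)^3 = 11.03417
Total PV = 10.36354 + 11.03417 = 21.39772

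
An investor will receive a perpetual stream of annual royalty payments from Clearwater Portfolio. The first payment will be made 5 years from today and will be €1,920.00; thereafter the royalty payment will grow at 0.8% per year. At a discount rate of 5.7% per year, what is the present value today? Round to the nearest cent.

€31391.00

Value at end of year 4: C₁ / (r − g) = €1,920.00 / (0.057 − 0.008) = €39,183.6735
Discount to today: PV = €39,183.6735 / (1 + 0.057)^4 = €39,183.6735 / 1.248245 = €31,391.00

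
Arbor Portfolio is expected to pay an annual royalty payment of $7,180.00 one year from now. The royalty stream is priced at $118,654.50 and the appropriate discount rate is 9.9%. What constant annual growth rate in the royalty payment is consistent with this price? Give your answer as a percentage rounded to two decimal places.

3.85%

P = D₁/(r−g) ⇒ g = r − D₁/P = 0.099 − $7,180.00/$118,654.50 = 0.038488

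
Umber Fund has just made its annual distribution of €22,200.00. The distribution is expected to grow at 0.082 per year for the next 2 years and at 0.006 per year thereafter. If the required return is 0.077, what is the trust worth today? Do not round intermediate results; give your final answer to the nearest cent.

€362189.20

D_1 = 24020.40000
D_2 = 25990.07280
Terminal value at year 2: TV = D_2×(1+g_2)/(r−g_2) = 26146.01324/0.071 = 368253.70756
P_0 = D_1/(1+r)^1 + D_2/(1+r)^2 + TV/(1+r)^2
    = 22303.06407 + 22406.60661 + 317479.52466 = 362189.19534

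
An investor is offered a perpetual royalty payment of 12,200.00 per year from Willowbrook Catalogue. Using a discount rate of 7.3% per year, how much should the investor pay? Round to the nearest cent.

Level perpetuity: PV = C / r = 12,200.00 / 0.073 = 167,123.29

167123.29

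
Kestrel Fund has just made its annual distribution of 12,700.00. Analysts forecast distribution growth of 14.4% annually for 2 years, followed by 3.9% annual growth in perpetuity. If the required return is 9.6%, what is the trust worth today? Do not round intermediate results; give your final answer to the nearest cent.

D_1 = 14528.80000
D_2 = 16620.94720
Terminal value at year 2: TV = D_2×(1+g_2)/(r−g_2) = 17269.16414/0.057 = 302967.79194
P_0 = D_1/(1+r)^1 + D_2/(1+r)^2 + TV/(1+r)^2
    = 13256.20438 + 13836.76808 + 252217.57947 = 279310.55193

279310.55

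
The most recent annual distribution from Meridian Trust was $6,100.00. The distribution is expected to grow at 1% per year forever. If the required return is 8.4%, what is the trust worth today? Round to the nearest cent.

D₁ = D₀ × (1 + g) = $6,100.00 × 1.01 = $6,161.0000
Growing perpetuity: P = D₁ / (r − g) = $6,161.0000 / (0.084 − 0.01) = $83,256.76

$83256.76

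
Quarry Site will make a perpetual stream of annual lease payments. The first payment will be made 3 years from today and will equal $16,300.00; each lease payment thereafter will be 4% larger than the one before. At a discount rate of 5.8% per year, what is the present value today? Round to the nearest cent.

$808991.14

Value at end of year 2: C₁ / (r − g) = $16,300.00 / (0.058 − 0.04) = $905,555.5556
Discount to today: PV = $905,555.5556 / (1 + 0.058)^2 = $905,555.5556 / 1.119364 = $808,991.14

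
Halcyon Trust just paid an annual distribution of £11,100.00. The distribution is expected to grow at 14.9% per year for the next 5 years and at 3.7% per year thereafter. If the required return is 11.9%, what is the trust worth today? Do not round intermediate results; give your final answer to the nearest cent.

£220354.31

D_1 = 12753.90000
D_2 = 14654.23110
D_3 = 16837.71153
D_4 = 19346.53055
D_5 = 22229.16360
Terminal value at year 5: TV = D_5×(1+g_2)/(r−g_2) = 23051.64266/0.082 = 281117.59339
P_0 = D_1/(1+r)^1 + D_2/(1+r)^2 + D_3/(1+r)^3 + D_4/(1+r)^4 + D_5/(1+r)^5 + TV/(1+r)^5
    = 11397.58713 + 11703.15247 + 12016.90991 + 12339.07908 + 12669.88548 + 160227.69814 = 220354.31221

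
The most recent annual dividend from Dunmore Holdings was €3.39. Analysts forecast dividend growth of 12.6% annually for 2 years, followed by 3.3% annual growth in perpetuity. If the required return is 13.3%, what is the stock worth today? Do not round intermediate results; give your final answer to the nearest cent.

€41.30

D_1 = 3.81714
D_2 = 4.29810
Terminal value at year 2: TV = D_2×(1+g_2)/(r−g_2) = 4.43994/0.1 = 44.39937
P_0 = D_1/(1+r)^1 + D_2/(1+r)^2 + TV/(1+r)^2
    = 3.36906 + 3.34824 + 34.58733 = 41.30462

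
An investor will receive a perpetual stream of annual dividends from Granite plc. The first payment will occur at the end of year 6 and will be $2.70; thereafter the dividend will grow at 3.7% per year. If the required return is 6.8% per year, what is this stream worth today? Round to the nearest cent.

$62.68

Value at end of year 5: C₁ / (r − g) = $2.70 / (0.068 − 0.037) = $87.0968
Discount to today: PV = $87.0968 / (1 + 0.068)^5 = $87.0968 / 1.389493 = $62.68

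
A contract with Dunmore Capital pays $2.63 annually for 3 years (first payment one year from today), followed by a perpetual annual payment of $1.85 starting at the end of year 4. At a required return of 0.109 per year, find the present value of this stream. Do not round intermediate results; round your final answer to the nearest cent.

$18.88

PV of 3-year annuity: $2.63 × [1 − (1+0.109)^−3] / 0.109 = 6.43816
Perpetuity value at year 3: $1.85 / 0.109 = 16.97248
PV of perpetuity: 16.97248 / (1+0.109)^3 = 12.44373
Total PV = 6.43816 + 12.44373 = 18.88189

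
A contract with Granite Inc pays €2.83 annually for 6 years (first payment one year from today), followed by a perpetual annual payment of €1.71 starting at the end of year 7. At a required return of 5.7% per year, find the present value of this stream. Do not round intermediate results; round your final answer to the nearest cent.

PV of 6-year annuity: €2.83 × [1 − (1+0.057)^−6] / 0.057 = 14.04817
Perpetuity value at year 6: €1.71 / 0.057 = 30.00000
PV of perpetuity: 30.00000 / (1+0.057)^6 = 21.51153
Total PV = 14.04817 + 21.51153 = 35.55970

€35.56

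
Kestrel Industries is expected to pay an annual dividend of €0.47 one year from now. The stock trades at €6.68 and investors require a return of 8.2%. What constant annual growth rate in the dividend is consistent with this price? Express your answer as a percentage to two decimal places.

1.16%

P = D₁/(r−g) ⇒ g = r − D₁/P = 0.082 − €0.47/€6.68 = 0.011641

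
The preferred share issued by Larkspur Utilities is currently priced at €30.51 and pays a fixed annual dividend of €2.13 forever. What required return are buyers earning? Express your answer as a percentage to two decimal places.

P = C/r ⇒ r = C/P = €2.13/€30.51 = 0.069813

6.98%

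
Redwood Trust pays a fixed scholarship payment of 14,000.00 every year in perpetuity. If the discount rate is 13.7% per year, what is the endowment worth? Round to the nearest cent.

102189.78

Level perpetuity: PV = C / r = 14,000.00 / 0.137 = 102,189.78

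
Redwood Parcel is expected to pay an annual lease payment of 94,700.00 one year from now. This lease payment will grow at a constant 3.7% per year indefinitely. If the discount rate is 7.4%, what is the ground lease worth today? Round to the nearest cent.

2559459.46

Growing perpetuity: P = D₁ / (r − g) = 94,700.0000 / (0.074 − 0.037) = 2,559,459.46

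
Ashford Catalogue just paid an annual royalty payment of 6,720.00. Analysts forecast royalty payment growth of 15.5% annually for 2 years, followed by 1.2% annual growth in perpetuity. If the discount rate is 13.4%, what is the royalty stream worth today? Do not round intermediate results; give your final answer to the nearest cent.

D_1 = 7761.60000
D_2 = 8964.64800
Terminal value at year 2: TV = D_2×(1+g_2)/(r−g_2) = 9072.22378/0.122 = 74362.48997
P_0 = D_1/(1+r)^1 + D_2/(1+r)^2 + TV/(1+r)^2
    = 6844.44444 + 6971.19342 + 57826.62079 = 71642.25865

71642.26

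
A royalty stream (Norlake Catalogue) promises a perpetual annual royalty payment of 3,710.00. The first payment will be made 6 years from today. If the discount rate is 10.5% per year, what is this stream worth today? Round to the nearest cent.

21447.33

Value at end of year 5: C / r = 3,710.00 / 0.105 = 35,333.3333
Discount to today: PV = 35,333.3333 / (1 + 0.105)^5 = 35,333.3333 / 1.647447 = 21,447.33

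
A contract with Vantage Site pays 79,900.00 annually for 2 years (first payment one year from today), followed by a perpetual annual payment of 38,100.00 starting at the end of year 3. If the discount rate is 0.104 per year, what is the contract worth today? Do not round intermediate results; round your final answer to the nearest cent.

PV of 2-year annuity: 79,900.00 × [1 − (1+0.104)^−2] / 0.104 = 137928.61269
Perpetuity value at year 2: 38,100.00 / 0.104 = 366346.15385
PV of perpetuity: 366346.15385 / (1+0.104)^2 = 300575.43866
Total PV = 137928.61269 + 300575.43866 = 438504.05135

438504.05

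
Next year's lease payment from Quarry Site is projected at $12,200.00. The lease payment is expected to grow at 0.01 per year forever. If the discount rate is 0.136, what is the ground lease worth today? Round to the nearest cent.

Growing perpetuity: P = D₁ / (r − g) = $12,200.0000 / (0.136 − 0.01) = $96,825.40

$96825.40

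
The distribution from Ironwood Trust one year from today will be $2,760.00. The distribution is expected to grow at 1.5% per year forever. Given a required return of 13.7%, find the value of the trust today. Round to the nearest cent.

$22622.95

Growing perpetuity: P = D₁ / (r − g) = $2,760.0000 / (0.137 − 0.015) = $22,622.95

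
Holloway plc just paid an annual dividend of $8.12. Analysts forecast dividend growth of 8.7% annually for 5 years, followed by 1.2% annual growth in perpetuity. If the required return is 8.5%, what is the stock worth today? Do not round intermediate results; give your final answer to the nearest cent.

D_1 = 8.82644
D_2 = 9.59434
D_3 = 10.42905
D_4 = 11.33638
D_5 = 12.32264
Terminal value at year 5: TV = D_5×(1+g_2)/(r−g_2) = 12.47051/0.073 = 170.82892
P_0 = D_1/(1+r)^1 + D_2/(1+r)^2 + D_3/(1+r)^3 + D_4/(1+r)^4 + D_5/(1+r)^5 + TV/(1+r)^5
    = 8.13497 + 8.14996 + 8.16499 + 8.18004 + 8.19512 + 113.60899 = 154.43406

$154.43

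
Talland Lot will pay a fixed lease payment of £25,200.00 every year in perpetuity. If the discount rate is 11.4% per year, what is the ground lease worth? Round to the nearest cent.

Level perpetuity: PV = C / r = £25,200.00 / 0.114 = £221,052.63

£221052.63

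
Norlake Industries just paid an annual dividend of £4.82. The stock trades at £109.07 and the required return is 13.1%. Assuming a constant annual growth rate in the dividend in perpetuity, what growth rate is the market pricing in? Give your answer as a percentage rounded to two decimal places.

8.31%

P = D₀(1+g)/(r−g) ⇒ P(r−g) = D₀(1+g) ⇒ g(P+D₀) = P·r − D₀
g = (P·r − D₀)/(P + D₀) = (£109.07×0.131 − £4.82) / (£109.07 + £4.82) = 0.083134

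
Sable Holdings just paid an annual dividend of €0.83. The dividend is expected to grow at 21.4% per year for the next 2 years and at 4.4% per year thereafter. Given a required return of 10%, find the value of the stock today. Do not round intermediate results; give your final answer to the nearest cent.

€20.77

D_1 = 1.00762
D_2 = 1.22325
Terminal value at year 2: TV = D_2×(1+g_2)/(r−g_2) = 1.27707/0.056 = 22.80489
P_0 = D_1/(1+r)^1 + D_2/(1+r)^2 + TV/(1+r)^2
    = 0.91602 + 1.01095 + 18.84701 = 20.77398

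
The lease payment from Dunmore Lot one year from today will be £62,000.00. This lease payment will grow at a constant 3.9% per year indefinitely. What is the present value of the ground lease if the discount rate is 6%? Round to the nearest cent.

Growing perpetuity: P = D₁ / (r − g) = £62,000.0000 / (0.06 − 0.039) = £2,952,380.95

£2952380.95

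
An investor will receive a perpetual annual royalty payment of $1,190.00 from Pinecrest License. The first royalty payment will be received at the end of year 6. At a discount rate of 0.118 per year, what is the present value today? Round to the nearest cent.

Value at end of year 5: C / r = $1,190.00 / 0.118 = $10,084.7458
Discount to today: PV = $10,084.7458 / (1 + 0.118)^5 = $10,084.7458 / 1.746663 = $5,773.72

$5773.72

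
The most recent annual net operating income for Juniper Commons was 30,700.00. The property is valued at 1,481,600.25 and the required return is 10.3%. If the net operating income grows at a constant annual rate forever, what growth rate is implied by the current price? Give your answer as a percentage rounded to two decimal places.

P = D₀(1+g)/(r−g) ⇒ P(r−g) = D₀(1+g) ⇒ g(P+D₀) = P·r − D₀
g = (P·r − D₀)/(P + D₀) = (1,481,600.25×0.103 − 30,700.00) / (1,481,600.25 + 30,700.00) = 0.080609

8.06%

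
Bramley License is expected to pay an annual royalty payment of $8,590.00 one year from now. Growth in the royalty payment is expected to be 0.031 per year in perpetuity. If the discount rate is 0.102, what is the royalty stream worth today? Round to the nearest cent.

$120985.92

Growing perpetuity: P = D₁ / (r − g) = $8,590.0000 / (0.102 − 0.031) = $120,985.92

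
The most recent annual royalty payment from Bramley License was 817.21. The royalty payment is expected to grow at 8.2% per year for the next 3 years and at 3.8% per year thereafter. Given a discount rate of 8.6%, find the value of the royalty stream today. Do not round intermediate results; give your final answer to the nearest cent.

19911.23

D_1 = 884.22122
D_2 = 956.72736
D_3 = 1035.17900
Terminal value at year 3: TV = D_3×(1+g_2)/(r−g_2) = 1074.51581/0.048 = 22385.74595
P_0 = D_1/(1+r)^1 + D_2/(1+r)^2 + D_3/(1+r)^3 + TV/(1+r)^3
    = 814.20002 + 811.20112 + 808.21327 + 17477.61205 = 19911.22646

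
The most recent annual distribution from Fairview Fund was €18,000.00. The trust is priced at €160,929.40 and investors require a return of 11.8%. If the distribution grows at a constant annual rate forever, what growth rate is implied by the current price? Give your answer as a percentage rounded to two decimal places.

0.55%

P = D₀(1+g)/(r−g) ⇒ P(r−g) = D₀(1+g) ⇒ g(P+D₀) = P·r − D₀
g = (P·r − D₀)/(P + D₀) = (€160,929.40×0.118 − €18,000.00) / (€160,929.40 + €18,000.00) = 0.005531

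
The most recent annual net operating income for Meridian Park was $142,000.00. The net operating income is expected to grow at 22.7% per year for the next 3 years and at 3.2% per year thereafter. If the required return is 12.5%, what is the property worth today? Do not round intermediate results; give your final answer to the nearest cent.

$2552401.12

D_1 = 174234.00000
D_2 = 213785.11800
D_3 = 262314.33979
Terminal value at year 3: TV = D_3×(1+g_2)/(r−g_2) = 270708.39866/0.093 = 2910842.99633
P_0 = D_1/(1+r)^1 + D_2/(1+r)^2 + D_3/(1+r)^3 + TV/(1+r)^3
    = 154874.66667 + 168916.63644 + 184231.74482 + 2044378.07150 = 2552401.11943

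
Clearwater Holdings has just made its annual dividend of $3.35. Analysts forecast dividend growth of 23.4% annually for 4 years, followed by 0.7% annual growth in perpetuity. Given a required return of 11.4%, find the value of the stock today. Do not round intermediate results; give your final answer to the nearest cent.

D_1 = 4.13390
D_2 = 5.10123
D_3 = 6.29492
D_4 = 7.76793
Terminal value at year 4: TV = D_4×(1+g_2)/(r−g_2) = 7.82231/0.107 = 73.10568
P_0 = D_1/(1+r)^1 + D_2/(1+r)^2 + D_3/(1+r)^3 + D_4/(1+r)^4 + TV/(1+r)^4
    = 3.71086 + 4.11060 + 4.55339 + 5.04388 + 47.46903 = 64.88776

$64.89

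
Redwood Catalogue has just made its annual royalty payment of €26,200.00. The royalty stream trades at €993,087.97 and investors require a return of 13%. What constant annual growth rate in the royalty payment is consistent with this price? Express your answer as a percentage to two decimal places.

10.10%

P = D₀(1+g)/(r−g) ⇒ P(r−g) = D₀(1+g) ⇒ g(P+D₀) = P·r − D₀
g = (P·r − D₀)/(P + D₀) = (€993,087.97×0.13 − €26,200.00) / (€993,087.97 + €26,200.00) = 0.100954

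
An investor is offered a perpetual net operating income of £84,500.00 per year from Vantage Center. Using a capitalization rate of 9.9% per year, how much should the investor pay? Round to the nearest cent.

Level perpetuity: PV = C / r = £84,500.00 / 0.099 = £853,535.35

£853535.35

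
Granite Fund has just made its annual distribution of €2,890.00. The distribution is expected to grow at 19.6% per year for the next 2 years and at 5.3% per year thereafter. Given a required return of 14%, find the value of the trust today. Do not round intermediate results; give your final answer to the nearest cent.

€44712.77

D_1 = 3456.44000
D_2 = 4133.90224
Terminal value at year 2: TV = D_2×(1+g_2)/(r−g_2) = 4352.99906/0.087 = 50034.47194
P_0 = D_1/(1+r)^1 + D_2/(1+r)^2 + TV/(1+r)^2
    = 3031.96491 + 3180.90354 + 38499.90146 = 44712.76991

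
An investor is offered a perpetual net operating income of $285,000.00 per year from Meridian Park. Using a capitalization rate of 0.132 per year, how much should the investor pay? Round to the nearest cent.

Level perpetuity: PV = C / r = $285,000.00 / 0.132 = $2,159,090.91

$2159090.91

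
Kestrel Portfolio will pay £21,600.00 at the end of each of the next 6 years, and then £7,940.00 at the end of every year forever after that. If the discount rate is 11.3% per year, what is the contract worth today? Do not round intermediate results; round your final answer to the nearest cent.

PV of 6-year annuity: £21,600.00 × [1 − (1+0.113)^−6] / 0.113 = 90595.29167
Perpetuity value at year 6: £7,940.00 / 0.113 = 70265.48673
PV of perpetuity: 70265.48673 / (1+0.113)^6 = 36963.32858
Total PV = 90595.29167 + 36963.32858 = 127558.62026

£127558.62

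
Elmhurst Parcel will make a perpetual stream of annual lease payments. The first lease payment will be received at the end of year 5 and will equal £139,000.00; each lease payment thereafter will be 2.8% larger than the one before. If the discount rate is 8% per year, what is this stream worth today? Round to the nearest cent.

£1964791.34

Value at end of year 4: C₁ / (r − g) = £139,000.00 / (0.08 − 0.028) = £2,673,076.9231
Discount to today: PV = £2,673,076.9231 / (1 + 0.08)^4 = £2,673,076.9231 / 1.360489 = £1,964,791.34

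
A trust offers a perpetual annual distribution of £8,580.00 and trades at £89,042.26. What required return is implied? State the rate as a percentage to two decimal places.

9.64%

P = C/r ⇒ r = C/P = £8,580.00/£89,042.26 = 0.096359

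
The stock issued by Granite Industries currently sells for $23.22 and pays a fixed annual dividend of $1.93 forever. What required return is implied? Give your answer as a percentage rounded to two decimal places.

8.31%

P = C/r ⇒ r = C/P = $1.93/$23.22 = 0.083118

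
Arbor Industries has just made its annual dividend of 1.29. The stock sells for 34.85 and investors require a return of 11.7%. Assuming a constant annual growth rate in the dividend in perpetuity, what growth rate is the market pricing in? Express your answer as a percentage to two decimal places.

7.71%

P = D₀(1+g)/(r−g) ⇒ P(r−g) = D₀(1+g) ⇒ g(P+D₀) = P·r − D₀
g = (P·r − D₀)/(P + D₀) = (34.85×0.117 − 1.29) / (34.85 + 1.29) = 0.077129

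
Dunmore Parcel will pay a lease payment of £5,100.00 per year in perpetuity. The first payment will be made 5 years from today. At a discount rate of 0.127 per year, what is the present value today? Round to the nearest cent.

Value at end of year 4: C / r = £5,100.00 / 0.127 = £40,157.4803
Discount to today: PV = £40,157.4803 / (1 + 0.127)^4 = £40,157.4803 / 1.613228 = £24,892.63

£24892.63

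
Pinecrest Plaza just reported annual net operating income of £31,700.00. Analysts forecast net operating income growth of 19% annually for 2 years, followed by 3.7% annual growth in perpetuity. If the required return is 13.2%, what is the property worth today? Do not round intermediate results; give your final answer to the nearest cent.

D_1 = 37723.00000
D_2 = 44890.37000
Terminal value at year 2: TV = D_2×(1+g_2)/(r−g_2) = 46551.31369/0.095 = 490013.82832
P_0 = D_1/(1+r)^1 + D_2/(1+r)^2 + TV/(1+r)^2
    = 33324.20495 + 35031.62888 + 382397.88572 = 450753.71955

£450753.72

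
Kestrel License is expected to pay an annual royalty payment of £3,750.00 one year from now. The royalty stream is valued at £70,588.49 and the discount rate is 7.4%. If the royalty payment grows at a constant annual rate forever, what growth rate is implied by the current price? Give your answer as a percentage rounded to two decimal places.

P = D₁/(r−g) ⇒ g = r − D₁/P = 0.074 − £3,750.00/£70,588.49 = 0.020875

2.09%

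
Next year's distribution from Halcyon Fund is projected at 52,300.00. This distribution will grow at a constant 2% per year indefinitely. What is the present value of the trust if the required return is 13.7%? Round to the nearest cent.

Growing perpetuity: P = D₁ / (r − g) = 52,300.0000 / (0.137 − 0.02) = 447,008.55

447008.55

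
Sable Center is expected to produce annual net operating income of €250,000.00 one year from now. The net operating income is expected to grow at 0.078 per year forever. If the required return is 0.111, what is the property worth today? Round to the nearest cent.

€7575757.58

Growing perpetuity: P = D₁ / (r − g) = €250,000.0000 / (0.111 − 0.078) = €7,575,757.58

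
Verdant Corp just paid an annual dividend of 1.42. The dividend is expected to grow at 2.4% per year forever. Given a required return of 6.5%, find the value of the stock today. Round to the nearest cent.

D₁ = D₀ × (1 + g) = 1.42 × 1.024 = 1.4541
Growing perpetuity: P = D₁ / (r − g) = 1.4541 / (0.065 − 0.024) = 35.47

35.47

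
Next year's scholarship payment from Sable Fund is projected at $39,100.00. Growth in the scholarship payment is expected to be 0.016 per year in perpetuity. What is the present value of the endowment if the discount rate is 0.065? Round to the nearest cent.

Growing perpetuity: P = D₁ / (r − g) = $39,100.0000 / (0.065 − 0.016) = $797,959.18

$797959.18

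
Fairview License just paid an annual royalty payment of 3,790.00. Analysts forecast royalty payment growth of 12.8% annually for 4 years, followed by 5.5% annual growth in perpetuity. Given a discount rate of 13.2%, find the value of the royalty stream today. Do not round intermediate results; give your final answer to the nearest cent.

66224.39

D_1 = 4275.12000
D_2 = 4822.33536
D_3 = 5439.59429
D_4 = 6135.86235
Terminal value at year 4: TV = D_4×(1+g_2)/(r−g_2) = 6473.33478/0.077 = 84069.28291
P_0 = D_1/(1+r)^1 + D_2/(1+r)^2 + D_3/(1+r)^3 + D_4/(1+r)^4 + TV/(1+r)^4
    = 3776.60777 + 3763.26287 + 3749.96512 + 3736.71436 + 51197.83962 = 66224.38975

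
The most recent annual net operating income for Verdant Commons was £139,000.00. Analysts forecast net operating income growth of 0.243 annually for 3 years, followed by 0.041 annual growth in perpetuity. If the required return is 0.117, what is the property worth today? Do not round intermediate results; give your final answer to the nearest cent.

£3142000.65

D_1 = 172777.00000
D_2 = 214761.81100
D_3 = 266948.93107
Terminal value at year 3: TV = D_3×(1+g_2)/(r−g_2) = 277893.83725/0.076 = 3656497.85851
P_0 = D_1/(1+r)^1 + D_2/(1+r)^2 + D_3/(1+r)^3 + TV/(1+r)^3
    = 154679.49866 + 172127.67845 + 191544.05042 + 2623649.42742 = 3142000.65495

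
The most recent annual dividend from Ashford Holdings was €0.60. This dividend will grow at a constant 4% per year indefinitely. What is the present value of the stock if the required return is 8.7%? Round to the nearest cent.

D₁ = D₀ × (1 + g) = €0.60 × 1.04 = €0.6240
Growing perpetuity: P = D₁ / (r − g) = €0.6240 / (0.087 − 0.04) = €13.28

€13.28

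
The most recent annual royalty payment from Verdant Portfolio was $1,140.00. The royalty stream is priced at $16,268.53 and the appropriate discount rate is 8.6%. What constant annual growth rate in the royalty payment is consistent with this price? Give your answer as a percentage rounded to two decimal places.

P = D₀(1+g)/(r−g) ⇒ P(r−g) = D₀(1+g) ⇒ g(P+D₀) = P·r − D₀
g = (P·r − D₀)/(P + D₀) = ($16,268.53×0.086 − $1,140.00) / ($16,268.53 + $1,140.00) = 0.014883

1.49%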